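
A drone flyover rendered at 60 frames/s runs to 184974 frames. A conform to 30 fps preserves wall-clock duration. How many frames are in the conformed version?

92487 frames

Target frames = source frames × (target rate / source rate) = 184974 × (30)/(60) = 184974 × 1/2 = 92487.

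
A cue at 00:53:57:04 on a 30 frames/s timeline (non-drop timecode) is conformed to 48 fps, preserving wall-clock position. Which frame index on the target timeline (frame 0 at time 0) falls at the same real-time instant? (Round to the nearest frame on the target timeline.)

Source frame index: (0×3600 + 53×60 + 57) × 30 + 4 = 97114.
Real time: 97114 / (30) = 48557/15 s.
Target frame: (48557/15) × (48) = 776912/5 ≈ 155382.400 → 155382.

frame 155382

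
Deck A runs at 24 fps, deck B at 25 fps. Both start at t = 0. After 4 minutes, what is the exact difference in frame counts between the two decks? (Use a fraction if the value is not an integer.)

4 min = 240 s.
A emits 24 × 240 = 5760 frames; B emits 25 × 240 = 6000.
Difference = 240 frames; B is ahead of A.

240 frames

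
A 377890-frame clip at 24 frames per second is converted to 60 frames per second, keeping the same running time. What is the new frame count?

944725 frames

Target frames = source frames × (target rate / source rate) = 377890 × (60)/(24) = 377890 × 5/2 = 944725.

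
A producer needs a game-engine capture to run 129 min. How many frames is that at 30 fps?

232200 frames

129 min = 7740 s.
Frames = 7740 × 30 = 232200.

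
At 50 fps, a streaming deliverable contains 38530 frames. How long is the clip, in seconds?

770.6 seconds

Running time = 38530 / (50) = 770.6 s.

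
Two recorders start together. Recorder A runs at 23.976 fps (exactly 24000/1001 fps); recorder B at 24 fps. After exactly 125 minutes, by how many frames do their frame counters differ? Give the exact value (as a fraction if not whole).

125 min = 7500 s.
A emits 24000/1001 × 7500 = 180000000/1001 frames; B emits 24 × 7500 = 180000.
Difference = 180000/1001 frames (≈ 179.8202); B is ahead of A.

180000/1001 frames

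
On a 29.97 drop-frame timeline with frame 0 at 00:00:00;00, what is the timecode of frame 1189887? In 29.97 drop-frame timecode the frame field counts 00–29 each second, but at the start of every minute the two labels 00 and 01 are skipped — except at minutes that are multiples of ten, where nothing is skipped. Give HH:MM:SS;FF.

Each 10-minute DF block holds 10 × 60 × 30 − 9 × 2 = 17982 frames. 1189887 ÷ 17982 → 66 full blocks, remainder 3075.
Within the partial block the first minute is 1800 frames and each further minute 1798, so 1 further minute boundary passed. Total skipped labels = 18 × 66 + 2 × 1 = 1190.
Non-drop label index = 1189887 + 1190 = 1191077; at 30 labels/s that is 11:01:42:17, i.e. DF 11:01:42;17.

11:01:42;17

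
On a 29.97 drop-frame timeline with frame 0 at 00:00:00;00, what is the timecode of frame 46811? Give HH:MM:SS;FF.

Each 10-minute DF block holds 10 × 60 × 30 − 9 × 2 = 17982 frames. 46811 ÷ 17982 → 2 full blocks, remainder 10847.
Within the partial block the first minute is 1800 frames and each further minute 1798, so 6 further minute boundaries passed. Total skipped labels = 18 × 2 + 2 × 6 = 48.
Non-drop label index = 46811 + 48 = 46859; at 30 labels/s that is 00:26:01:29, i.e. DF 00:26:01;29.

00:26:01;29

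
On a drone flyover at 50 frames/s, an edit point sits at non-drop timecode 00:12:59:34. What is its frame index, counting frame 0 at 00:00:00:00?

frame 38984

Total seconds to the label: (0 × 3600 + 12 × 60 + 59) = 779.
Frame index = 779 × 50 + 34 = 38984.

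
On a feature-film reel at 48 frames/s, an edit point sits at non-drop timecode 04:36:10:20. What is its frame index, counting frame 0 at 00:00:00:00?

795380

Total seconds to the label: (4 × 3600 + 36 × 60 + 10) = 16570.
Frame index = 16570 × 48 + 20 = 795380.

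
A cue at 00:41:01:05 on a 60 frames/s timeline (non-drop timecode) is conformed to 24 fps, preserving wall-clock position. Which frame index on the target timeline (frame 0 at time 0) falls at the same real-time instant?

Source frame index: (0×3600 + 41×60 + 1) × 60 + 5 = 147665.
Real time: 147665 / (60) = 29533/12 s.
Target frame: (29533/12) × (24) = 59066.

frame 59066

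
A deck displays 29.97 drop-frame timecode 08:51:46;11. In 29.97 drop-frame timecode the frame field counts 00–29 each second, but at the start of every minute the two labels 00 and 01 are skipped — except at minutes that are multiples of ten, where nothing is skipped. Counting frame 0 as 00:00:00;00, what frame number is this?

Complete 10-minute blocks: 53, each 17982 frames → 953046.
Remaining 1 whole minute in the current block: 1800 + 0 × 1798 = 1800 frames.
Within the current minute: 46 × 30 + 11 − 2 = 1389 (labels ;00/;01 skipped at this minute). Total = 953046 + 1800 + 1389 = 956235.

956235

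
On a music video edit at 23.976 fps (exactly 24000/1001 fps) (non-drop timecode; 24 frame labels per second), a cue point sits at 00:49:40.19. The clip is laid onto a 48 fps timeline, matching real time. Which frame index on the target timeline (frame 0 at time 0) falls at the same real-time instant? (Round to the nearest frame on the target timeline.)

frame 143221

Source frame index: (0×3600 + 49×60 + 40) × 24 + 19 = 71539.
Real time: 71539 / (24000/1001) = 71610539/24000 s.
Target frame: (71610539/24000) × (48) = 71610539/500 ≈ 143221.078 → 143221.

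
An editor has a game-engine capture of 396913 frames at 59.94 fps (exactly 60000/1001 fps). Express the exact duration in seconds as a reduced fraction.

397309913/60000 seconds

Running time = 396913 ÷ (60000/1001) = 396913 × 1001/60000 = 397309913/60000 s.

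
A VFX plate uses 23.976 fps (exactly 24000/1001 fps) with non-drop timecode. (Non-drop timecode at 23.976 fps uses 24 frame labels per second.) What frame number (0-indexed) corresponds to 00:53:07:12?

Total seconds to the label: (0 × 3600 + 53 × 60 + 7) = 3187.
Frame index = 3187 × 24 + 12 = 76500.

frame 76500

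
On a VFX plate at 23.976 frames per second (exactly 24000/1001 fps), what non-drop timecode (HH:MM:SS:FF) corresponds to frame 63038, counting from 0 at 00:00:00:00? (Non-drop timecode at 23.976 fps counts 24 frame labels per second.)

63038 ÷ 24 = 2626 full seconds, remainder 14 frames.
2626 s = 0 h 43 min 46 s.
Timecode: 00:43:46:14.

00:43:46:14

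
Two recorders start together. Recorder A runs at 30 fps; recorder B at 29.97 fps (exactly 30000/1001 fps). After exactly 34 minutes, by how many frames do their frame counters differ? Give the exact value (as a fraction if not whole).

61200/1001 frames

34 min = 2040 s.
A emits 30 × 2040 = 61200 frames; B emits 30000/1001 × 2040 = 61200000/1001.
Difference = 61200/1001 frames (≈ 61.1389); B is behind A.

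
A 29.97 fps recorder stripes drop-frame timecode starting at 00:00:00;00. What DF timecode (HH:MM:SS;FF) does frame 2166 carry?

00:01:12;08

Ten DF minutes hold 17982 frames, so frame 2166 lies in block 0 (frames 0–17981) with 2166 frames into that block.
The block's first minute is 1800 frames and the rest 1798 each; 2166 frames reaches minute 1, so 0 × 18 + 1 × 2 = 2 labels have been skipped so far.
Adding those back, label number 2166 + 2 = 2168 at 30 labels/s is 72 s + 8 f = 0 h 1 min 12 s frame 8, i.e. 00:01:12;08.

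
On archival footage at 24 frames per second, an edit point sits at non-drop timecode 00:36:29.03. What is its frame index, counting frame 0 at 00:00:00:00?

frame 52539

Total seconds to the label: (0 × 3600 + 36 × 60 + 29) = 2189.
Frame index = 2189 × 24 + 3 = 52539.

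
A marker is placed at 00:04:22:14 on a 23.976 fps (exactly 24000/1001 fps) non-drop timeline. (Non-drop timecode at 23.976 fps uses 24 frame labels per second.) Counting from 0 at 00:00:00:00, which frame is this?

6302

Total seconds to the label: (0 × 3600 + 4 × 60 + 22) = 262.
Frame index = 262 × 24 + 14 = 6302.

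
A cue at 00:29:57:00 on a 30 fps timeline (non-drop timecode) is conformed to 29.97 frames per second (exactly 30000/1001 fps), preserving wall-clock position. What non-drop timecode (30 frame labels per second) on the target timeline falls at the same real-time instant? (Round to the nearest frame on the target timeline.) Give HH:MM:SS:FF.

Source frame index: (0×3600 + 29×60 + 57) × 30 + 0 = 53910.
Real time: 53910 / (30) = 1797 s.
Target frame: (1797) × (30000/1001) = 53910000/1001 ≈ 53856.144 → 53856.
At 30 labels/s: frame 53856 → 00:29:55:06.

00:29:55:06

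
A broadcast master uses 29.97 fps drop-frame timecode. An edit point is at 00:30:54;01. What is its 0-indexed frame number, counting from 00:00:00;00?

Complete 10-minute blocks: 3, each 17982 frames → 53946.
Remaining 0 whole minutes in the current block: 0 frames.
Within the current minute: 54 × 30 + 1 = 1621. Total = 53946 + 0 + 1621 = 55567.

55567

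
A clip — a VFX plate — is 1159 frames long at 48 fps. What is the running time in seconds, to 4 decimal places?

Running time = 1159 × 1/48 = 1159/48 s ≈ 24.1458 s.

24.1458 seconds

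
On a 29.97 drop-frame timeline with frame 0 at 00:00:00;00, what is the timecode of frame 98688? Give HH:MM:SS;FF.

00:54:52;26

Ten DF minutes hold 17982 frames, so frame 98688 lies in block 5 (frames 89910–107891) with 8778 frames into that block.
The block's first minute is 1800 frames and the rest 1798 each; 8778 frames reaches minute 4, so 5 × 18 + 4 × 2 = 98 labels have been skipped so far.
Adding those back, label number 98688 + 98 = 98786 at 30 labels/s is 3292 s + 26 f = 0 h 54 min 52 s frame 26, i.e. 00:54:52;26.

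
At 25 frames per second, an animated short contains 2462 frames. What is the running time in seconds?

Running time = 2462 / (25) = 98.48 s.

98.48 seconds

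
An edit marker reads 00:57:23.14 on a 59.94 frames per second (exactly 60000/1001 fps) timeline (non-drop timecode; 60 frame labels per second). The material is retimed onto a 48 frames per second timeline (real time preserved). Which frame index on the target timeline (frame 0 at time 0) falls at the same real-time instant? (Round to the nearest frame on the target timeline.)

Source frame index: (0×3600 + 57×60 + 23) × 60 + 14 = 206594.
Real time: 206594 / (60000/1001) = 103400297/30000 s.
Target frame: (103400297/30000) × (48) = 103400297/625 ≈ 165440.475 → 165440.

frame 165440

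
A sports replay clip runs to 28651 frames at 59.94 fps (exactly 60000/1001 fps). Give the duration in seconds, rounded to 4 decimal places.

477.9942 seconds

Running time = 28651 × 1001/60000 = 28679651/60000 s ≈ 477.9942 s.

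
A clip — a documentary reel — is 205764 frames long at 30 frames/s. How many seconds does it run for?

6858.8 seconds

Running time = 205764 / (30) = 6858.8 s.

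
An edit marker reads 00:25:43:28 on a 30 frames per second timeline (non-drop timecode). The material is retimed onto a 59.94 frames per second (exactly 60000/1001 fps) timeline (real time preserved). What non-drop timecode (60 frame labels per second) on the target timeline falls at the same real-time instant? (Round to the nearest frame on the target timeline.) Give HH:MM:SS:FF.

Source frame index: (0×3600 + 25×60 + 43) × 30 + 28 = 46318.
Real time: 46318 / (30) = 23159/15 s.
Target frame: (23159/15) × (60000/1001) = 92636000/1001 ≈ 92543.457 → 92543.
At 60 labels/s: frame 92543 → 00:25:42:23.

00:25:42:23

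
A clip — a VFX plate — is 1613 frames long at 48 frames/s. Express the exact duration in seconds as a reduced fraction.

1613/48 seconds

Running time = 1613 ÷ (48) = 1613 × 1/48 = 1613/48 s.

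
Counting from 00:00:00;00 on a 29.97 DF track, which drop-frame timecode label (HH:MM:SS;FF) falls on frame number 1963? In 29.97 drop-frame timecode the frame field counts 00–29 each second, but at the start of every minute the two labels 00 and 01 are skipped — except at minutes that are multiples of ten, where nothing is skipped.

00:01:05;15

Ten DF minutes hold 17982 frames, so frame 1963 lies in block 0 (frames 0–17981) with 1963 frames into that block.
The block's first minute is 1800 frames and the rest 1798 each; 1963 frames reaches minute 1, so 0 × 18 + 1 × 2 = 2 labels have been skipped so far.
Adding those back, label number 1963 + 2 = 1965 at 30 labels/s is 65 s + 15 f = 0 h 1 min 5 s frame 15, i.e. 00:01:05;15.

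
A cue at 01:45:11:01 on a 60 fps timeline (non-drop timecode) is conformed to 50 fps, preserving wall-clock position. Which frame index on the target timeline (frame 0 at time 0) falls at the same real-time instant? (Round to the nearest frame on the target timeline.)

Source frame index: (1×3600 + 45×60 + 11) × 60 + 1 = 378661.
Real time: 378661 / (60) = 378661/60 s.
Target frame: (378661/60) × (50) = 1893305/6 ≈ 315550.833 → 315551.

frame 315551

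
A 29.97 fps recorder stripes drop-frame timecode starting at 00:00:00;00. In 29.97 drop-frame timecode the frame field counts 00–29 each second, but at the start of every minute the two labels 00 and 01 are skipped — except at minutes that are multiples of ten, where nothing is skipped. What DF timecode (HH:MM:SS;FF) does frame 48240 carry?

00:26:49;18

Each 10-minute DF block holds 10 × 60 × 30 − 9 × 2 = 17982 frames. 48240 ÷ 17982 → 2 full blocks, remainder 12276.
Within the partial block the first minute is 1800 frames and each further minute 1798, so 6 further minute boundaries passed. Total skipped labels = 18 × 2 + 2 × 6 = 48.
Non-drop label index = 48240 + 48 = 48288; at 30 labels/s that is 00:26:49:18, i.e. DF 00:26:49;18.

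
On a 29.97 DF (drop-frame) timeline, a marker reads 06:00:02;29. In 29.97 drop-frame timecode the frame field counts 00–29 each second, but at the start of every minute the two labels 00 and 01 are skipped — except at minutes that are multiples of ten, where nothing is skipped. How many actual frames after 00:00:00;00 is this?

Complete 10-minute blocks: 36, each 17982 frames → 647352.
Remaining 0 whole minutes in the current block: 0 frames.
Within the current minute: 2 × 30 + 29 = 89. Total = 647352 + 0 + 89 = 647441.

647441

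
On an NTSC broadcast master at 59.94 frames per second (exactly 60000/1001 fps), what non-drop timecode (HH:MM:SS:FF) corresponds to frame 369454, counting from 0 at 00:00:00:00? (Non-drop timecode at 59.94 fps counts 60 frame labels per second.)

01:42:37:34

369454 ÷ 60 = 6157 full seconds, remainder 34 frames.
6157 s = 1 h 42 min 37 s.
Timecode: 01:42:37:34.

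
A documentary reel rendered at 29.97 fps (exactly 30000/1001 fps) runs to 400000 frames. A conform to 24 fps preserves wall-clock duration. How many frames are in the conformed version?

320320 frames

Target frames = source frames × (target rate / source rate) = 400000 × (24)/(30000/1001) = 400000 × 1001/1250 = 320320.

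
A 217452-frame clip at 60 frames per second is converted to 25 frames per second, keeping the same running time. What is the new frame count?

90605 frames

Target frames = source frames × (target rate / source rate) = 217452 × (25)/(60) = 217452 × 5/12 = 90605.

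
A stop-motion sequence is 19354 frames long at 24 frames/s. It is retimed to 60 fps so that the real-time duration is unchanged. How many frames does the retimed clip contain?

Frames at target rate = 19354 × (60) / (24) = 48385.

48385 frames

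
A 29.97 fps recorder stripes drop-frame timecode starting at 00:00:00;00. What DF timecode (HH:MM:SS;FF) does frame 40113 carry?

00:22:18;13

Each 10-minute DF block holds 10 × 60 × 30 − 9 × 2 = 17982 frames. 40113 ÷ 17982 → 2 full blocks, remainder 4149.
Within the partial block the first minute is 1800 frames and each further minute 1798, so 2 further minute boundaries passed. Total skipped labels = 18 × 2 + 2 × 2 = 40.
Non-drop label index = 40113 + 40 = 40153; at 30 labels/s that is 00:22:18:13, i.e. DF 00:22:18;13.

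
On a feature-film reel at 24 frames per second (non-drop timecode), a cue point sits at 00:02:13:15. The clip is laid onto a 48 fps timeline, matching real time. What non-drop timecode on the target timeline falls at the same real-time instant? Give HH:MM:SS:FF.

Source frame index: (0×3600 + 2×60 + 13) × 24 + 15 = 3207.
Real time: 3207 / (24) = 1069/8 s.
Target frame: (1069/8) × (48) = 6414.
At 48 labels/s: frame 6414 → 00:02:13:30.

00:02:13:30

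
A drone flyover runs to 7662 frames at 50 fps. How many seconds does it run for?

153.24 seconds

Running time = 7662 / (50) = 153.24 s.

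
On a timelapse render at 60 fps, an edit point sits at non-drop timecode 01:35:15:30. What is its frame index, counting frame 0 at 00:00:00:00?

342930

Total seconds to the label: (1 × 3600 + 35 × 60 + 15) = 5715.
Frame index = 5715 × 60 + 30 = 342930.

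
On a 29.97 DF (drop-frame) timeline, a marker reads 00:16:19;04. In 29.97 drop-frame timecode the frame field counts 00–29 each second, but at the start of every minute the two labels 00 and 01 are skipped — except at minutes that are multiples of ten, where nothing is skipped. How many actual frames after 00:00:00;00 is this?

29344

As if non-drop at 30 labels/s: (0 × 3600 + 16 × 60 + 19) × 30 + 4 = 29374.
Minute boundaries passed: 16; those not divisible by 10: 16 − 1 = 15; dropped labels = 2 × 15 = 30.
Actual frame index = 29374 − 30 = 29344.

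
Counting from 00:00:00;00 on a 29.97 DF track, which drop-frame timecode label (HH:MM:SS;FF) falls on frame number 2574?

Ten DF minutes hold 17982 frames, so frame 2574 lies in block 0 (frames 0–17981) with 2574 frames into that block.
The block's first minute is 1800 frames and the rest 1798 each; 2574 frames reaches minute 1, so 0 × 18 + 1 × 2 = 2 labels have been skipped so far.
Adding those back, label number 2574 + 2 = 2576 at 30 labels/s is 85 s + 26 f = 0 h 1 min 25 s frame 26, i.e. 00:01:25;26.

00:01:25;26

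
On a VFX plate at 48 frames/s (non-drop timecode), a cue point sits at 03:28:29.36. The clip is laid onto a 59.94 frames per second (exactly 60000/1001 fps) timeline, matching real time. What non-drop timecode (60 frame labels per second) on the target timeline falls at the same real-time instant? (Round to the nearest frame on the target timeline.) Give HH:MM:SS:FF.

03:28:17:15

Source frame index: (3×3600 + 28×60 + 29) × 48 + 36 = 600468.
Real time: 600468 / (48) = 50039/4 s.
Target frame: (50039/4) × (60000/1001) = 68235000/91 ≈ 749835.165 → 749835.
At 60 labels/s: frame 749835 → 03:28:17:15.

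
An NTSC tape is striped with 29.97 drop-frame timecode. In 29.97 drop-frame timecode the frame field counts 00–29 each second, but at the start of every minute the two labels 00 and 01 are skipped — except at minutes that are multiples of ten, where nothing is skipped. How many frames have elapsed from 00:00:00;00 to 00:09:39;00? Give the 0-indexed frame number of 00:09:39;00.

As if non-drop at 30 labels/s: (0 × 3600 + 9 × 60 + 39) × 30 + 0 = 17370.
Minute boundaries passed: 9; those not divisible by 10: 9 − 0 = 9; dropped labels = 2 × 9 = 18.
Actual frame index = 17370 − 18 = 17352.

17352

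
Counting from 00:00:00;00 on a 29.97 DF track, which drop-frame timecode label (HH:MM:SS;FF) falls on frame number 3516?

00:01:57;08

Ten DF minutes hold 17982 frames, so frame 3516 lies in block 0 (frames 0–17981) with 3516 frames into that block.
The block's first minute is 1800 frames and the rest 1798 each; 3516 frames reaches minute 1, so 0 × 18 + 1 × 2 = 2 labels have been skipped so far.
Adding those back, label number 3516 + 2 = 3518 at 30 labels/s is 117 s + 8 f = 0 h 1 min 57 s frame 8, i.e. 00:01:57;08.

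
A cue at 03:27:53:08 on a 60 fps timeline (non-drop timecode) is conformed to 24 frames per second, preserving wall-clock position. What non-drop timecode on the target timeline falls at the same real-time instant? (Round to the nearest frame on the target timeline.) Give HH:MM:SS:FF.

Source frame index: (3×3600 + 27×60 + 53) × 60 + 8 = 748388.
Real time: 748388 / (60) = 187097/15 s.
Target frame: (187097/15) × (24) = 1496776/5 ≈ 299355.200 → 299355.
At 24 labels/s: frame 299355 → 03:27:53:03.

03:27:53:03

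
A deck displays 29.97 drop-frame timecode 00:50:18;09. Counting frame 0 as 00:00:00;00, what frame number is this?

As if non-drop at 30 labels/s: (0 × 3600 + 50 × 60 + 18) × 30 + 9 = 90549.
Minute boundaries passed: 50; those not divisible by 10: 50 − 5 = 45; dropped labels = 2 × 45 = 90.
Actual frame index = 90549 − 90 = 90459.

90459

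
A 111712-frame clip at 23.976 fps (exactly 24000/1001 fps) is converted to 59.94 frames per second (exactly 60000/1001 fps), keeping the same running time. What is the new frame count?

279280 frames

Target frames = source frames × (target rate / source rate) = 111712 × (60000/1001)/(24000/1001) = 111712 × 5/2 = 279280.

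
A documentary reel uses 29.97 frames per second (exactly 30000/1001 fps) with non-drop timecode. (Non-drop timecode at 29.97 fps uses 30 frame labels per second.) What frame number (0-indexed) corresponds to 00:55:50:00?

100500

Total seconds to the label: (0 × 3600 + 55 × 60 + 50) = 3350.
Frame index = 3350 × 30 + 0 = 100500.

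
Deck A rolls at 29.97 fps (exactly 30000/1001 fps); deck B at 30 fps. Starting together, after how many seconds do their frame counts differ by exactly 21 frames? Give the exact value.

700.7 seconds

The gap grows by |30 − 30000/1001| = 30/1001 frames per second.
Time for a 21-frame gap: 21 ÷ (30/1001) = 700.7 s.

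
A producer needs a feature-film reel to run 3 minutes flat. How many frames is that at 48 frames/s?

3 min = 180 s.
Frames = 180 × 48 = 8640.

8640 frames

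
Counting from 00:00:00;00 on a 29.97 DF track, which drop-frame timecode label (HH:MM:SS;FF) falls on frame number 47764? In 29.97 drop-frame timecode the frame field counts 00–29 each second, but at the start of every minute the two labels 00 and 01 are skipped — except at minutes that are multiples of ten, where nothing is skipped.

00:26:33;22

Ten DF minutes hold 17982 frames, so frame 47764 lies in block 2 (frames 35964–53945) with 11800 frames into that block.
The block's first minute is 1800 frames and the rest 1798 each; 11800 frames reaches minute 6, so 2 × 18 + 6 × 2 = 48 labels have been skipped so far.
Adding those back, label number 47764 + 48 = 47812 at 30 labels/s is 1593 s + 22 f = 0 h 26 min 33 s frame 22, i.e. 00:26:33;22.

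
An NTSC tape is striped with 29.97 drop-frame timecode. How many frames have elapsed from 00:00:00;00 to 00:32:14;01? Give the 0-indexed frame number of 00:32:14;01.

57963

Complete 10-minute blocks: 3, each 17982 frames → 53946.
Remaining 2 whole minutes in the current block: 1800 + 1 × 1798 = 3598 frames.
Within the current minute: 14 × 30 + 1 − 2 = 419 (labels ;00/;01 skipped at this minute). Total = 53946 + 3598 + 419 = 57963.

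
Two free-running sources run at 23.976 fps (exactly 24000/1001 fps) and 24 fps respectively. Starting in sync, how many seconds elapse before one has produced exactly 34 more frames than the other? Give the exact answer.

17017/12 seconds

The gap grows by |24 − 24000/1001| = 24/1001 frames per second.
Time for a 34-frame gap: 34 ÷ (24/1001) = 17017/12 s.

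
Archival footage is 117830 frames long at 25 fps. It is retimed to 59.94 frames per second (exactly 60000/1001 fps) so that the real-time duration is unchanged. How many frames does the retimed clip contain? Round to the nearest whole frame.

Frames at target rate = 117830 × (60000/1001) / (25) = 282792000/1001 ≈ 282509.491.
Nearest whole frame: 282509.

282509 frames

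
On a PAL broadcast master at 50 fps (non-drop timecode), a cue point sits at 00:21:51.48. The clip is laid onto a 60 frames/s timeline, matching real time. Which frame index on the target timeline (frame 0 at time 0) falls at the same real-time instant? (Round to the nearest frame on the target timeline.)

frame 78718

Source frame index: (0×3600 + 21×60 + 51) × 50 + 48 = 65598.
Real time: 65598 / (50) = 32799/25 s.
Target frame: (32799/25) × (60) = 393588/5 ≈ 78717.600 → 78718.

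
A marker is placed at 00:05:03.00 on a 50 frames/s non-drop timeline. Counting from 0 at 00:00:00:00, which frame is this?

frame 15150

Total seconds to the label: (0 × 3600 + 5 × 60 + 3) = 303.
Frame index = 303 × 50 + 0 = 15150.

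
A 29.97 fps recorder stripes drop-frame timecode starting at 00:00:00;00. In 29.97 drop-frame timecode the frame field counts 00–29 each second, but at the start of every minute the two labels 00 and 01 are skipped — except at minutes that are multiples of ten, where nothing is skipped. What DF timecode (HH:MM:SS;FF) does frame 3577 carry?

00:01:59;09

Ten DF minutes hold 17982 frames, so frame 3577 lies in block 0 (frames 0–17981) with 3577 frames into that block.
The block's first minute is 1800 frames and the rest 1798 each; 3577 frames reaches minute 1, so 0 × 18 + 1 × 2 = 2 labels have been skipped so far.
Adding those back, label number 3577 + 2 = 3579 at 30 labels/s is 119 s + 9 f = 0 h 1 min 59 s frame 9, i.e. 00:01:59;09.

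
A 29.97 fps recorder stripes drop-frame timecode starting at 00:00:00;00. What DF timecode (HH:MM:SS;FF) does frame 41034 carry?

Ten DF minutes hold 17982 frames, so frame 41034 lies in block 2 (frames 35964–53945) with 5070 frames into that block.
The block's first minute is 1800 frames and the rest 1798 each; 5070 frames reaches minute 2, so 2 × 18 + 2 × 2 = 40 labels have been skipped so far.
Adding those back, label number 41034 + 40 = 41074 at 30 labels/s is 1369 s + 4 f = 0 h 22 min 49 s frame 4, i.e. 00:22:49;04.

00:22:49;04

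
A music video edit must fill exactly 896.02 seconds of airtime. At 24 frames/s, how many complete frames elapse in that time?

21504 frames

Frames = 896.02 × 24 = 537612/25 ≈ 21504.4800.
Complete frames: 21504.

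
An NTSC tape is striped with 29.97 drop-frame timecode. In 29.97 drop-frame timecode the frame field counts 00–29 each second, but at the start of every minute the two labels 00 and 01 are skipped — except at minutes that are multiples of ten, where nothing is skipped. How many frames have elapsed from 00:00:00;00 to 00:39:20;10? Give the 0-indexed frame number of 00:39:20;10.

As if non-drop at 30 labels/s: (0 × 3600 + 39 × 60 + 20) × 30 + 10 = 70810.
Minute boundaries passed: 39; those not divisible by 10: 39 − 3 = 36; dropped labels = 2 × 36 = 72.
Actual frame index = 70810 − 72 = 70738.

70738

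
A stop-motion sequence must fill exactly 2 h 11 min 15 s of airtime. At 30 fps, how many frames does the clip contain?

2 h 11 min 15 s = 7875 s.
Frames = 7875 × 30 = 236250.

236250 frames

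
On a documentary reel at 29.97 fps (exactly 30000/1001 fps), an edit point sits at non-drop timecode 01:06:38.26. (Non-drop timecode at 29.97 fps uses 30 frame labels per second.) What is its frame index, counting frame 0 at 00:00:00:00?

frame 119966

Total seconds to the label: (1 × 3600 + 6 × 60 + 38) = 3998.
Frame index = 3998 × 30 + 26 = 119966.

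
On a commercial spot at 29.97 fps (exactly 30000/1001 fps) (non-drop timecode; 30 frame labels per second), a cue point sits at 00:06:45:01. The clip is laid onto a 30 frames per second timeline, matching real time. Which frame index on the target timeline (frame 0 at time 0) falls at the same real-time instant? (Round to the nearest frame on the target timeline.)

frame 12163

Source frame index: (0×3600 + 6×60 + 45) × 30 + 1 = 12151.
Real time: 12151 / (30000/1001) = 12163151/30000 s.
Target frame: (12163151/30000) × (30) = 12163151/1000 ≈ 12163.151 → 12163.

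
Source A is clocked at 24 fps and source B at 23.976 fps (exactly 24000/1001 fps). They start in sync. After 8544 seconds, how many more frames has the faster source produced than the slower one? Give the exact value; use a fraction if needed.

205056/1001 frames

A emits 24 × 8544 = 205056 frames; B emits 24000/1001 × 8544 = 205056000/1001.
Difference = 205056/1001 frames (≈ 204.8511); B is behind A.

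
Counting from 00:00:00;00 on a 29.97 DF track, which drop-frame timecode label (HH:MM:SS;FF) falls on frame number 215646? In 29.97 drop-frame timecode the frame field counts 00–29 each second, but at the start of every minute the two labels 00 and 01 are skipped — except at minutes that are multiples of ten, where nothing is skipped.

Each 10-minute DF block holds 10 × 60 × 30 − 9 × 2 = 17982 frames. 215646 ÷ 17982 → 11 full blocks, remainder 17844.
Within the partial block the first minute is 1800 frames and each further minute 1798, so 9 further minute boundaries passed. Total skipped labels = 18 × 11 + 2 × 9 = 216.
Non-drop label index = 215646 + 216 = 215862; at 30 labels/s that is 01:59:55:12, i.e. DF 01:59:55;12.

01:59:55;12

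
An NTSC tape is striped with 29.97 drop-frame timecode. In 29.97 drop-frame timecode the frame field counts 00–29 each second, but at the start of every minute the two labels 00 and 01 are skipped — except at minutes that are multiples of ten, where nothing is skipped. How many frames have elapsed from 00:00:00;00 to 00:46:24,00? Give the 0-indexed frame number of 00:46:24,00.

83436

Complete 10-minute blocks: 4, each 17982 frames → 71928.
Remaining 6 whole minutes in the current block: 1800 + 5 × 1798 = 10790 frames.
Within the current minute: 24 × 30 + 0 − 2 = 718 (labels ;00/;01 skipped at this minute). Total = 71928 + 10790 + 718 = 83436.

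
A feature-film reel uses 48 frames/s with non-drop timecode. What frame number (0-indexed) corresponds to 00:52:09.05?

150197

Total seconds to the label: (0 × 3600 + 52 × 60 + 9) = 3129.
Frame index = 3129 × 48 + 5 = 150197.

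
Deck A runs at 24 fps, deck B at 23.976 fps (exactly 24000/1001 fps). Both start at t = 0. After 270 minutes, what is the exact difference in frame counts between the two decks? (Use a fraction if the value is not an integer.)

388800/1001 frames

270 min = 16200 s.
A emits 24 × 16200 = 388800 frames; B emits 24000/1001 × 16200 = 388800000/1001.
Difference = 388800/1001 frames (≈ 388.4116); B is behind A.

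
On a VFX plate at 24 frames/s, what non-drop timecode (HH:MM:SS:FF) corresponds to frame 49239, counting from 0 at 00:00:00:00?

00:34:11:15

49239 ÷ 24 = 2051 full seconds, remainder 15 frames.
2051 s = 0 h 34 min 11 s.
Timecode: 00:34:11:15.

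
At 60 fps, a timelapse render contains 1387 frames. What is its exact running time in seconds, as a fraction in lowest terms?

Running time = 1387 ÷ (60) = 1387 × 1/60 = 1387/60 s.

1387/60 seconds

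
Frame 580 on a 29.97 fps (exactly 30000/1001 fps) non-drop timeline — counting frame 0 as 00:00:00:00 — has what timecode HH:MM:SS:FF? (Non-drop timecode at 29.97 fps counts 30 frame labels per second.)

00:00:19:10

580 ÷ 30 = 19 full seconds, remainder 10 frames.
19 s = 0 h 0 min 19 s.
Timecode: 00:00:19:10.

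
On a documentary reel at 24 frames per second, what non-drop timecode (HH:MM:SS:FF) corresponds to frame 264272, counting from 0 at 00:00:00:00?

03:03:31:08

264272 ÷ 24 = 11011 full seconds, remainder 8 frames.
11011 s = 3 h 3 min 31 s.
Timecode: 03:03:31:08.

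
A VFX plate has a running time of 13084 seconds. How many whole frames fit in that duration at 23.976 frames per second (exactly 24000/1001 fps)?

Frames = 13084 × 24000/1001 = 314016000/1001 ≈ 313702.2977.
Complete frames: 313702.

313702 frames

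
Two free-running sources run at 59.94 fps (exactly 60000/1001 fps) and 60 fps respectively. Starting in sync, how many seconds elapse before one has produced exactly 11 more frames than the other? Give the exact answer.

The gap grows by |60 − 60000/1001| = 60/1001 frames per second.
Time for a 11-frame gap: 11 ÷ (60/1001) = 11011/60 s.

11011/60 seconds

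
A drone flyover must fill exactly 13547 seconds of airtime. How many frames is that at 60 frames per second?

812820 frames

Frames = 13547 × 60 = 812820.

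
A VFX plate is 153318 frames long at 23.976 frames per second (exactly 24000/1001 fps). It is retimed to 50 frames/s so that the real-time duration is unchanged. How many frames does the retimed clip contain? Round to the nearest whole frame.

319732 frames

Frames at target rate = 153318 × (50) / (24000/1001) = 25578553/80 ≈ 319731.912.
Nearest whole frame: 319732.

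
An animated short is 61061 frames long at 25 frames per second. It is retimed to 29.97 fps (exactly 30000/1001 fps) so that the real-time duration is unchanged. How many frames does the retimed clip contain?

73200 frames

Target frames = source frames × (target rate / source rate) = 61061 × (30000/1001)/(25) = 61061 × 1200/1001 = 73200.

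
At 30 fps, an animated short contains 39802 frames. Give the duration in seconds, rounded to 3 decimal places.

Running time = 39802 × 1/30 = 19901/15 s ≈ 1326.733 s.

1326.733 seconds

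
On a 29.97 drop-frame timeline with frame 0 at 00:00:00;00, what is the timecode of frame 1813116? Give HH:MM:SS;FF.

16:48:17;22

Ten DF minutes hold 17982 frames, so frame 1813116 lies in block 100 (frames 1798200–1816181) with 14916 frames into that block.
The block's first minute is 1800 frames and the rest 1798 each; 14916 frames reaches minute 8, so 100 × 18 + 8 × 2 = 1816 labels have been skipped so far.
Adding those back, label number 1813116 + 1816 = 1814932 at 30 labels/s is 60497 s + 22 f = 16 h 48 min 17 s frame 22, i.e. 16:48:17;22.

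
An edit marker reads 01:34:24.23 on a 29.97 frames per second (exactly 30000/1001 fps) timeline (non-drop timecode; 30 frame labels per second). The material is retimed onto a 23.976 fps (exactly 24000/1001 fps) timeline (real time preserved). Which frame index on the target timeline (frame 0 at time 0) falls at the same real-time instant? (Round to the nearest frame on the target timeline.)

Source frame index: (1×3600 + 34×60 + 24) × 30 + 23 = 169943.
Real time: 169943 / (30000/1001) = 170112943/30000 s.
Target frame: (170112943/30000) × (24000/1001) = 679772/5 ≈ 135954.400 → 135954.

frame 135954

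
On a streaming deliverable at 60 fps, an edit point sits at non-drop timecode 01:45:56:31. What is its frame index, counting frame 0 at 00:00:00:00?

Total seconds to the label: (1 × 3600 + 45 × 60 + 56) = 6356.
Frame index = 6356 × 60 + 31 = 381391.

frame 381391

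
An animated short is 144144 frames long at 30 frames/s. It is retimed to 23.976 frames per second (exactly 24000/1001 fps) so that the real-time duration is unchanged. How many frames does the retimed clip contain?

Target frames = source frames × (target rate / source rate) = 144144 × (24000/1001)/(30) = 144144 × 800/1001 = 115200.

115200 frames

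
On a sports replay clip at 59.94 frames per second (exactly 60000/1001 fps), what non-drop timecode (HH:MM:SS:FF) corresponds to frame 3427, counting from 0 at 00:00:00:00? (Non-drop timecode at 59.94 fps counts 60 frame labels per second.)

00:00:57:07

3427 ÷ 60 = 57 full seconds, remainder 7 frames.
57 s = 0 h 0 min 57 s.
Timecode: 00:00:57:07.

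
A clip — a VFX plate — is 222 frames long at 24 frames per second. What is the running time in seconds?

9.25 seconds

Running time = 222 / (24) = 9.25 s.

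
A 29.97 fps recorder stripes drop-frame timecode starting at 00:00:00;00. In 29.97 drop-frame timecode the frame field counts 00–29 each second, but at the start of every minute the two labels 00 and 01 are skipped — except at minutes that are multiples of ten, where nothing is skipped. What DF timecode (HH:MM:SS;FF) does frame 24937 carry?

00:13:52;01

Ten DF minutes hold 17982 frames, so frame 24937 lies in block 1 (frames 17982–35963) with 6955 frames into that block.
The block's first minute is 1800 frames and the rest 1798 each; 6955 frames reaches minute 3, so 1 × 18 + 3 × 2 = 24 labels have been skipped so far.
Adding those back, label number 24937 + 24 = 24961 at 30 labels/s is 832 s + 1 f = 0 h 13 min 52 s frame 1, i.e. 00:13:52;01.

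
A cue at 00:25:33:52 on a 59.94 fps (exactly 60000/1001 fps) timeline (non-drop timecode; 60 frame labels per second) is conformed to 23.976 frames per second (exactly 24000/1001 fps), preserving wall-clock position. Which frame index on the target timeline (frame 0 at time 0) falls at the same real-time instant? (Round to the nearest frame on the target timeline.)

Source frame index: (0×3600 + 25×60 + 33) × 60 + 52 = 92032.
Real time: 92032 / (60000/1001) = 2878876/1875 s.
Target frame: (2878876/1875) × (24000/1001) = 184064/5 ≈ 36812.800 → 36813.

frame 36813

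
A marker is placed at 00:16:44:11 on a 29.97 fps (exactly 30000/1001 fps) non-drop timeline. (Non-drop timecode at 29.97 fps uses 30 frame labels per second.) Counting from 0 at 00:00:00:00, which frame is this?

30131

Total seconds to the label: (0 × 3600 + 16 × 60 + 44) = 1004.
Frame index = 1004 × 30 + 11 = 30131.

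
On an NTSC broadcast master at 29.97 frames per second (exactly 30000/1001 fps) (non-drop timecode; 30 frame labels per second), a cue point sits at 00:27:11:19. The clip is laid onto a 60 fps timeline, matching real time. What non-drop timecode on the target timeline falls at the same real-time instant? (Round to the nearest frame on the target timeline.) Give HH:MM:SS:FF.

Source frame index: (0×3600 + 27×60 + 11) × 30 + 19 = 48949.
Real time: 48949 / (30000/1001) = 48997949/30000 s.
Target frame: (48997949/30000) × (60) = 48997949/500 ≈ 97995.898 → 97996.
At 60 labels/s: frame 97996 → 00:27:13:16.

00:27:13:16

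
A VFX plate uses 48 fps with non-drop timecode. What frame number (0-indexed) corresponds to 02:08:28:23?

370007

Total seconds to the label: (2 × 3600 + 8 × 60 + 28) = 7708.
Frame index = 7708 × 48 + 23 = 370007.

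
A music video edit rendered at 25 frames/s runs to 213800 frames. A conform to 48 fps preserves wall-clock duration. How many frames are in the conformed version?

Target frames = source frames × (target rate / source rate) = 213800 × (48)/(25) = 213800 × 48/25 = 410496.

410496 frames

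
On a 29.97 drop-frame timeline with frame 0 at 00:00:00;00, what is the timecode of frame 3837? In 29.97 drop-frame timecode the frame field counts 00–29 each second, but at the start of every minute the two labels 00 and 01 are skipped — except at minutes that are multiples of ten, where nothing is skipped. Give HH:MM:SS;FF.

Ten DF minutes hold 17982 frames, so frame 3837 lies in block 0 (frames 0–17981) with 3837 frames into that block.
The block's first minute is 1800 frames and the rest 1798 each; 3837 frames reaches minute 2, so 0 × 18 + 2 × 2 = 4 labels have been skipped so far.
Adding those back, label number 3837 + 4 = 3841 at 30 labels/s is 128 s + 1 f = 0 h 2 min 8 s frame 1, i.e. 00:02:08;01.

00:02:08;01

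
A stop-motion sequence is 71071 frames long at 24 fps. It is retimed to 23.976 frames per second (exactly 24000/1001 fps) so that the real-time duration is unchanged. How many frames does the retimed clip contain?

Target frames = source frames × (target rate / source rate) = 71071 × (24000/1001)/(24) = 71071 × 1000/1001 = 71000.

71000 frames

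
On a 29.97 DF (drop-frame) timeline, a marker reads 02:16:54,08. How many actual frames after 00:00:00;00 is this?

246182

As if non-drop at 30 labels/s: (2 × 3600 + 16 × 60 + 54) × 30 + 8 = 246428.
Minute boundaries passed: 136; those not divisible by 10: 136 − 13 = 123; dropped labels = 2 × 123 = 246.
Actual frame index = 246428 − 246 = 246182.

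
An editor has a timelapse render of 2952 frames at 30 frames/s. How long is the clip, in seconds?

98.4 seconds

Running time = 2952 / (30) = 98.4 s.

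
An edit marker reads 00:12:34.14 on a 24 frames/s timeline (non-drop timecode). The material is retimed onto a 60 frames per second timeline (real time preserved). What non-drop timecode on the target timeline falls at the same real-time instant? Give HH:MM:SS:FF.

00:12:34:35

Source frame index: (0×3600 + 12×60 + 34) × 24 + 14 = 18110.
Real time: 18110 / (24) = 9055/12 s.
Target frame: (9055/12) × (60) = 45275.
At 60 labels/s: frame 45275 → 00:12:34:35.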